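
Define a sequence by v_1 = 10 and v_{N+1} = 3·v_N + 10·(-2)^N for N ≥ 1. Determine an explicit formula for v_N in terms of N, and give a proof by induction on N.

v_N = (-2)^(N + 1) + 2·3^N

Computing the first terms: v_1 = 10, v_2 = 10, v_3 = 70. This suggests v_N = (-2)^(N + 1) + 2·3^N.
When N = 1: the formula gives 10 = 10 = v_1.
For the inductive step, assume it holds for an arbitrary k ≥ 1, so v_k = (-2)^(k + 1) + 2·3^k.
Then v_{k+1} = 3·v_k + 10·(-2)^k = 3·((-2)^(k + 1) + 2·3^k) + 10·(-2)^k = (-2)^(k + 2) + 2·3^(k + 1) = (-2)^((k+1) + 1) + 2·3^(k+1),
which is the claimed formula at N = k+1.
Hence, by induction on N, the claim holds for every N ≥ 1.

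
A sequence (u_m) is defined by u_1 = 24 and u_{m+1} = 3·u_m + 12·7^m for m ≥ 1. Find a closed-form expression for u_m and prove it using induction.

u_m = 3^m + 3·7^m

Computing the first terms: u_1 = 24, u_2 = 156, u_3 = 1056. This suggests u_m = 3^m + 3·7^m.
Base case (m = 1): the formula gives 24 = 24 = u_1.
For the inductive step, assume it holds for an arbitrary j ≥ 1, so u_j = 3^j + 3·7^j.
Then u_{j+1} = 3·u_j + 12·7^j = 3·(3^j + 3·7^j) + 12·7^j = 3^(j + 1) + 3·7^(j + 1),
which is the claimed formula at m = j+1.
Hence, by induction on m, the claim holds for every m ≥ 1.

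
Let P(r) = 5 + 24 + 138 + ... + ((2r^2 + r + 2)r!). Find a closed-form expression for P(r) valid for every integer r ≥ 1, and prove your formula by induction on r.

P(r) = (2r + 1)(r + 1)! - 1

We claim P(r) = (2r + 1)(r + 1)! - 1 for all r ≥ 1.
When r = 1: P(1) = 5, and the closed form gives 5. They agree.
Inductive step: suppose the statement holds for some i ≥ 1, so P(i) = (2i + 1)(i + 1)! - 1.
Then P(i+1) = P(i) + ((2i^2 + 5i + 5)(i + 1)!) = ((2i + 1)(i + 1)! - 1) + ((2i^2 + 5i + 5)(i + 1)!).
Simplifying, P(i+1) = (2(i+1) + 1)((i+1) + 1)! - 1,
which is the closed form with r = i+1.
By the principle of mathematical induction, the result holds for all r ≥ 1.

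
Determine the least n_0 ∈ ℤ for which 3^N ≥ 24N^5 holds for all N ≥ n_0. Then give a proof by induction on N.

At N = 15: 14348907 < 18225000, so the inequality fails and n_0 ≥ 16. We prove 3^N ≥ 24N^5 for all N ≥ 16.
For the base case N = 16: 3^N = 43046721 and 24N^5 = 25165824, so 43046721 ≥ 25165824.
Inductive step: assume the claim holds for N = m, so 3^m ≥ 24m^5.
Then 3^(m + 1) = 3·(3^m) ≥ 3·(24m^5).
Also, for m ≥ 16 we have 3·(24m^5) ≥ 24(m+1)^5, since 3 ≥ (1 + 1/m)^5 for all m ≥ 16.
Combining, 3^(m + 1) ≥ 24(m+1)^5.
Hence, by induction on N, the claim holds for every N ≥ 16.
Hence the smallest such n_0 is 16.

n_0 = 16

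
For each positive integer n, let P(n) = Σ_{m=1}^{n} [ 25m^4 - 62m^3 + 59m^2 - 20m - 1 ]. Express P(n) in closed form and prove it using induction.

P(n) = n(5n^4 - 3n^3 - 3n^2 + 4n - 2)

We claim P(n) = n(5n^4 - 3n^3 - 3n^2 + 4n - 2) for all n ≥ 1.
Base case (n = 1): P(1) = 1, and the closed form gives 1. They agree.
For the inductive step, assume it holds for an arbitrary m ≥ 1, so P(m) = m(5m^4 - 3m^3 - 3m^2 + 4m - 2).
Then P(m+1) = P(m) + (25m^4 + 38m^3 + 23m^2 + 12m + 1) = (m(5m^4 - 3m^3 - 3m^2 + 4m - 2)) + (25m^4 + 38m^3 + 23m^2 + 12m + 1).
Simplifying, P(m+1) = (m + 1)(5m^4 + 17m^3 + 18m^2 + 9m + 1) = (m+1)(5(m+1)^4 - 3(m+1)^3 - 3(m+1)^2 + 4(m+1) - 2),
which is the closed form with n = m+1.
Hence, by induction on n, the claim holds for every n ≥ 1.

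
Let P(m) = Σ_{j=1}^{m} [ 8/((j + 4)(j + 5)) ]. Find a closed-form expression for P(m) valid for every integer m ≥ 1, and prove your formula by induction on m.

We claim P(m) = 8m/(5(m + 5)) for all m ≥ 1.
Base step (m = 1): P(1) = 4/15, and the closed form gives 4/15. They agree.
For the inductive step, assume it holds for an arbitrary j ≥ 1, so P(j) = 8j/(5(j + 5)).
Then P(j+1) = P(j) + (8/((j + 5)(j + 6))) = (8j/(5(j + 5))) + (8/((j + 5)(j + 6))).
Simplifying, P(j+1) = 8(j + 1)/(5(j + 6)) = 8(j+1)/(5((j+1) + 5)),
which is the closed form with m = j+1.
By the principle of mathematical induction, the result holds for all m ≥ 1.

P(m) = 8m/(5(m + 5))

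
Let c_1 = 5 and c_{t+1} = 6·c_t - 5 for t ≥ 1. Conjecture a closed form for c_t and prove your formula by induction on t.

Computing the first terms: c_1 = 5, c_2 = 25, c_3 = 145. This suggests c_t = 4·6^(t - 1) + 1.
When t = 1: the formula gives 5 = 5 = c_1.
Suppose the result is true for t = p, so c_p = 4·6^(p - 1) + 1.
Then c_{p+1} = 6·c_p - 5 = 6·(4·6^(p - 1) + 1) - 5 = 4·6^p + 1 = 4·6^((p+1) - 1) + 1,
which is the claimed formula at t = p+1.
By the principle of mathematical induction, the result holds for all t ≥ 1.

c_t = 4·6^(t - 1) + 1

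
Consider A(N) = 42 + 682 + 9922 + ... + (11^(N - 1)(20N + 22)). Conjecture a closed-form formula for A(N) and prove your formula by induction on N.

We claim A(N) = 2·11^N(N + 1) - 2 for all N ≥ 1.
Base case (N = 1): A(1) = 42, and the closed form gives 42. They agree.
Suppose the result is true for N = i, so A(i) = 2·11^i(i + 1) - 2.
Then A(i+1) = A(i) + (11^i(20i + 42)) = (2·11^i(i + 1) - 2) + (11^i(20i + 42)).
Simplifying, A(i+1) = 22·11^i·i + 44·11^i - 2 = 2·11^(i+1)((i+1) + 1) - 2,
which is the closed form with N = i+1.
This completes the induction.

A(N) = 2·11^N(N + 1) - 2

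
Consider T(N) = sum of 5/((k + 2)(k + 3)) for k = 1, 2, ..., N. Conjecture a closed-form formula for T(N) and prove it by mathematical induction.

We claim T(N) = 5N/(3(N + 3)) for all N ≥ 1.
When N = 1: T(1) = 5/12, and the closed form gives 5/12. They agree.
For the inductive step, assume it holds for an arbitrary k ≥ 1, so T(k) = 5k/(3(k + 3)).
Then T(k+1) = T(k) + (5/((k + 3)(k + 4))) = (5k/(3(k + 3))) + (5/((k + 3)(k + 4))).
Simplifying, T(k+1) = 5(k + 1)/(3(k + 4)) = 5(k+1)/(3((k+1) + 3)),
which is the closed form with N = k+1.
This completes the induction.

T(N) = 5N/(3(N + 3))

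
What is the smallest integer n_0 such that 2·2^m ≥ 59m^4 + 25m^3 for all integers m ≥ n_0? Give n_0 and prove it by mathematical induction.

n_0 = 24

At m = 23: 16777216 < 16814794, so the inequality fails and n_0 ≥ 24. We prove 2·2^m ≥ 59m^4 + 25m^3 for all m ≥ 24.
For the base case m = 24: 2·2^m = 33554432 and 59m^4 + 25m^3 = 19920384, so 33554432 ≥ 19920384.
For the inductive step, assume it holds for an arbitrary k ≥ 24, so 2·2^k ≥ 59k^4 + 25k^3.
Then 2·2^(k + 1) = 2·(2·2^k) ≥ 2·(59k^4 + 25k^3).
Also, for k ≥ 24 we have 2·(59k^4 + 25k^3) ≥ 59(k+1)^4 + 25(k+1)^3, since 2·(59k^4 + 25k^3) − (59(k+1)^4 + 25(k+1)^3) = 59k^4 - 211k^3 - 429k^2 - 311k - 84, which is nonnegative for all k ≥ 24.
Combining, 2·2^(k + 1) ≥ 59(k+1)^4 + 25(k+1)^3.
By the principle of mathematical induction, the result holds for all m ≥ 24.
Hence the smallest such n_0 is 24.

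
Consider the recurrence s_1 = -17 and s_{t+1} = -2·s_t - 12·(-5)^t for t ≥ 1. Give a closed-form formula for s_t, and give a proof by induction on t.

Computing the first terms: s_1 = -17, s_2 = 94, s_3 = -488. This suggests s_t = 3(-2)^(t - 1) + 4(-5)^t.
When t = 1: the formula gives -17 = -17 = s_1.
For the inductive step, assume it holds for an arbitrary m ≥ 1, so s_m = 3(-2)^(m - 1) + 4(-5)^m.
Then s_{m+1} = -2·s_m - 12·(-5)^m = -2·(3(-2)^(m - 1) + 4(-5)^m) - 12·(-5)^m = 3(-2)^m + 4(-5)^(m + 1) = 3(-2)^((m+1) - 1) + 4(-5)^(m+1),
which is the claimed formula at t = m+1.
This completes the induction.

s_t = 3(-2)^(t - 1) + 4(-5)^t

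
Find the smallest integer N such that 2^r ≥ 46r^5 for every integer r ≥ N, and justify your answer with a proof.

N = 31

At r = 30: 1073741824 < 1117800000, so the inequality fails and N ≥ 31. We prove 2^r ≥ 46r^5 for all r ≥ 31.
When r = 31: 2^r = 2147483648 and 46r^5 = 1316940946, so 2147483648 ≥ 1316940946.
Inductive step: suppose the statement holds for some j ≥ 31, so 2^j ≥ 46j^5.
Then 2^(j + 1) = 2·(2^j) ≥ 2·(46j^5).
Also, for j ≥ 31 we have 2·(46j^5) ≥ 46(j+1)^5, since 2 ≥ (1 + 1/j)^5 for all j ≥ 31.
Combining, 2^(j + 1) ≥ 46(j+1)^5.
By induction, the statement is established for all r ≥ 31.
Hence the smallest such N is 31.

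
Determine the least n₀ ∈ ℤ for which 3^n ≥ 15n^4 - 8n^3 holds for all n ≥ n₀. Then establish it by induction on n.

At n = 11: 177147 < 208967, so the inequality fails and n₀ ≥ 12. We prove 3^n ≥ 15n^4 - 8n^3 for all n ≥ 12.
Base step (n = 12): 3^n = 531441 and 15n^4 - 8n^3 = 297216, so 531441 ≥ 297216.
Inductive step: suppose the statement holds for some j ≥ 12, so 3^j ≥ 15j^4 - 8j^3.
Then 3^(j + 1) = 3·(3^j) ≥ 3·(15j^4 - 8j^3).
Also, for j ≥ 12 we have 3·(15j^4 - 8j^3) ≥ 15(j+1)^4 - 8(j+1)^3, since 3·(15j^4 - 8j^3) − (15(j+1)^4 - 8(j+1)^3) = 30j^4 - 76j^3 - 66j^2 - 36j - 7, which is nonnegative for all j ≥ 12.
Combining, 3^(j + 1) ≥ 15(j+1)^4 - 8(j+1)^3.
Hence, by induction on n, the claim holds for every n ≥ 12.
Hence the smallest such n₀ is 12.

n₀ = 12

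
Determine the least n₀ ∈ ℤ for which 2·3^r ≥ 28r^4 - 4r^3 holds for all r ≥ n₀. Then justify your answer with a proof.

At r = 11: 354294 < 404624, so the inequality fails and n₀ ≥ 12. We prove 2·3^r ≥ 28r^4 - 4r^3 for all r ≥ 12.
When r = 12: 2·3^r = 1062882 and 28r^4 - 4r^3 = 573696, so 1062882 ≥ 573696.
For the inductive step, assume it holds for an arbitrary k ≥ 12, so 2·3^k ≥ 28k^4 - 4k^3.
Then 2·3^(k + 1) = 3·(2·3^k) ≥ 3·(28k^4 - 4k^3).
Also, for k ≥ 12 we have 3·(28k^4 - 4k^3) ≥ 28(k+1)^4 - 4(k+1)^3, since 3·(28k^4 - 4k^3) − (28(k+1)^4 - 4(k+1)^3) = 56k^4 - 120k^3 - 156k^2 - 100k - 24, which is nonnegative for all k ≥ 12.
Combining, 2·3^(k + 1) ≥ 28(k+1)^4 - 4(k+1)^3.
By induction, the statement is established for all r ≥ 12.
Hence the smallest such n₀ is 12.

n₀ = 12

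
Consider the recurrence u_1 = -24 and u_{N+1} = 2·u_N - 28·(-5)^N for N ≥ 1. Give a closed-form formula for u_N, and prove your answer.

Computing the first terms: u_1 = -24, u_2 = 92, u_3 = -516. This suggests u_N = 4(-5)^N - 2^(N + 1).
Base case (N = 1): the formula gives -24 = -24 = u_1.
For the inductive step, assume it holds for an arbitrary m ≥ 1, so u_m = 4(-5)^m - 2^(m + 1).
Then u_{m+1} = 2·u_m - 28·(-5)^m = 2·(4(-5)^m - 2^(m + 1)) - 28·(-5)^m = 4(-5)^(m + 1) - 2^(m + 2) = 4(-5)^(m+1) - 2^((m+1) + 1),
which is the claimed formula at N = m+1.
This completes the induction.

u_N = 4(-5)^N - 2^(N + 1)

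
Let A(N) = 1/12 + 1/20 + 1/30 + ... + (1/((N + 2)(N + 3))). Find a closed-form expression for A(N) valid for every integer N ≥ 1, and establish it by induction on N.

We claim A(N) = N/(3(N + 3)) for all N ≥ 1.
For the base case N = 1: A(1) = 1/12, and the closed form gives 1/12. They agree.
For the inductive step, assume it holds for an arbitrary p ≥ 1, so A(p) = p/(3(p + 3)).
Then A(p+1) = A(p) + (1/((p + 3)(p + 4))) = (p/(3(p + 3))) + (1/((p + 3)(p + 4))).
Simplifying, A(p+1) = (p + 1)/(3(p + 4)) = (p+1)/(3((p+1) + 3)),
which is the closed form with N = p+1.
By induction, the statement is established for all N ≥ 1.

A(N) = N/(3(N + 3))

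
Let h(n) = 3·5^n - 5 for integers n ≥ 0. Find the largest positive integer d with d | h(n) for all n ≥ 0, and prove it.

d = 2

Computing the first values: h(0) = -2 and h(1) = 10; gcd(-2, 10) = 2, so d ≤ 2.
We prove 2 | 3·5^n - 5 for all n ≥ 0 by induction on n.
When n = 0: h(0) = -2 = 2·(-1), so 2 | h(0).
For the inductive step, assume it holds for an arbitrary k ≥ 0, i.e. 2 | h(k). Then
h(k+1) = 3·5^(k+1) - 5 = 5·(3·5^k - 5) + 20 = 5·h(k) + 20. The first term is divisible by 2 by the inductive hypothesis, and 20 is divisible by 2. Hence 2 | h(k+1).
By induction, the statement is established for all n ≥ 0.
Therefore the largest such d is 2.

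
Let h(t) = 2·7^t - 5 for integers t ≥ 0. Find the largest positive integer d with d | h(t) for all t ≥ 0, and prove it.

Computing the first values: h(0) = -3 and h(1) = 9; gcd(-3, 9) = 3, so d ≤ 3.
We prove 3 | 2·7^t - 5 for all t ≥ 0 by induction on t.
When t = 0: h(0) = -3 = 3·(-1), so 3 | h(0).
Inductive step: assume the claim holds for t = r, i.e. 3 | h(r). Then
h(r+1) = 2·7^(r+1) - 5 = 7·(2·7^r - 5) + 30 = 7·h(r) + 30. The first term is divisible by 3 by the inductive hypothesis, and 30 is divisible by 3. Hence 3 | h(r+1).
By induction, the statement is established for all t ≥ 0.
Therefore the largest such d is 3.

d = 3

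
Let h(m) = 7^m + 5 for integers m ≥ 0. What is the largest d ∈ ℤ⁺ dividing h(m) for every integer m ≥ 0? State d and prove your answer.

Computing the first values: h(0) = 6 and h(1) = 12; gcd(6, 12) = 6, so d ≤ 6.
We prove 6 | 7^m + 5 for all m ≥ 0 by induction on m.
When m = 0: h(0) = 6 = 6·(1), so 6 | h(0).
Suppose the result is true for m = k, i.e. 6 | h(k). Then
h(k+1) = 7^(k+1) + 5 = 7·(7^k + 5) - 30 = 7·h(k) - 30. The first term is divisible by 6 by the inductive hypothesis, and -30 is divisible by 6. Hence 6 | h(k+1).
By induction, the statement is established for all m ≥ 0.
Therefore the largest such d is 6.

d = 6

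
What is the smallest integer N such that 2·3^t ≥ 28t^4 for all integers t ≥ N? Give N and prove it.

N = 12

At t = 11: 354294 < 409948, so the inequality fails and N ≥ 12. We prove 2·3^t ≥ 28t^4 for all t ≥ 12.
Base case (t = 12): 2·3^t = 1062882 and 28t^4 = 580608, so 1062882 ≥ 580608.
Suppose the result is true for t = m, so 2·3^m ≥ 28m^4.
Then 2·3^(m + 1) = 3·(2·3^m) ≥ 3·(28m^4).
Also, for m ≥ 12 we have 3·(28m^4) ≥ 28(m+1)^4, since 3 ≥ (1 + 1/m)^4 for all m ≥ 12.
Combining, 2·3^(m + 1) ≥ 28(m+1)^4.
This completes the induction.
Hence the smallest such N is 12.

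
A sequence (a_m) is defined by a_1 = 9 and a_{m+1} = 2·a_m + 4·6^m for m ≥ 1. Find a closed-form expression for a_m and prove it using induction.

Computing the first terms: a_1 = 9, a_2 = 42, a_3 = 228. This suggests a_m = 3·2^(m - 1) + 6^m.
Base step (m = 1): the formula gives 9 = 9 = a_1.
For the inductive step, assume it holds for an arbitrary i ≥ 1, so a_i = 3·2^(i - 1) + 6^i.
Then a_{i+1} = 2·a_i + 4·6^i = 2·(3·2^(i - 1) + 6^i) + 4·6^i = 3·2^i + 6^(i + 1) = 3·2^((i+1) - 1) + 6^(i+1),
which is the claimed formula at m = i+1.
Hence, by induction on m, the claim holds for every m ≥ 1.

a_m = 3·2^(m - 1) + 6^m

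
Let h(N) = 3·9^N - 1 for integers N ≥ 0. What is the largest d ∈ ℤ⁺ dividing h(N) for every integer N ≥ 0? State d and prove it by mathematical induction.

Computing the first values: h(0) = 2 and h(1) = 26; gcd(2, 26) = 2, so d ≤ 2.
We prove 2 | 3·9^N - 1 for all N ≥ 0 by induction on N.
For the base case N = 0: h(0) = 2 = 2·(1), so 2 | h(0).
For the inductive step, assume it holds for an arbitrary k ≥ 0, i.e. 2 | h(k). Then
h(k+1) = 3·9^(k+1) - 1 = 9·(3·9^k - 1) + 8 = 9·h(k) + 8. The first term is divisible by 2 by the inductive hypothesis, and 8 is divisible by 2. Hence 2 | h(k+1).
By the principle of mathematical induction, the result holds for all N ≥ 0.
Therefore the largest such d is 2.

d = 2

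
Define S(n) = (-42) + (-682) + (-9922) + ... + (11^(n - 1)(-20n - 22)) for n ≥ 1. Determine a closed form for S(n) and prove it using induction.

We claim S(n) = -2·11^n(n + 1) + 2 for all n ≥ 1.
Base case (n = 1): S(1) = -42, and the closed form gives -42. They agree.
Inductive step: suppose the statement holds for some r ≥ 1, so S(r) = -2·11^r(r + 1) + 2.
Then S(r+1) = S(r) + (11^r(-20r - 42)) = (-2·11^r(r + 1) + 2) + (11^r(-20r - 42)).
Simplifying, S(r+1) = -22·11^r·r - 44·11^r + 2 = -2·11^(r+1)((r+1) + 1) + 2,
which is the closed form with n = r+1.
This completes the induction.

S(n) = -2·11^n(n + 1) + 2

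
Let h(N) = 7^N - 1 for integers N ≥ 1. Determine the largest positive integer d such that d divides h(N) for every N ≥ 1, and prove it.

Computing the first values: h(1) = 6 and h(2) = 48; gcd(6, 48) = 6, so d ≤ 6.
We prove 6 | 7^N - 1 for all N ≥ 1 by induction on N.
Base case (N = 1): h(1) = 6 = 6·(1), so 6 | h(1).
Inductive step: suppose the statement holds for some j ≥ 1, i.e. 6 | h(j). Then
7^{j+1} − 1^{j+1} = 7·7^j − 1·1^j = 7·(7^j − 1^j) + (6)·1^j. The first term is divisible by 6 by the inductive hypothesis, and the second term (6)·1^j is divisible by 6 since 6 | 6. Hence 6 | h(j+1).
This completes the induction.
Therefore the largest such d is 6.

d = 6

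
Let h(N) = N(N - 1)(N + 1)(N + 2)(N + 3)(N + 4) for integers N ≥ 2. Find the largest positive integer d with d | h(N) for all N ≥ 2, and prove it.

d = 720

Computing the first values: h(2) = 720 and h(3) = 5040; gcd(720, 5040) = 720, so d ≤ 720.
We prove 720 | N(N - 1)(N + 1)(N + 2)(N + 3)(N + 4) for all N ≥ 2 by induction on N.
For the base case N = 2: h(2) = 720 = 720·(1), so 720 | h(2).
Inductive step: assume the claim holds for N = r, i.e. 720 | h(r). Then
h(r+1) − h(r) = r·(r+1)·(r+2)·(r+3)·(r+4)·(r+5) − (r-1)·r·(r+1)·(r+2)·(r+3)·(r+4) = r·(r+1)·(r+2)·(r+3)·(r+4)·[(r+5) − (r-1)] = 6·r·(r+1)·(r+2)·(r+3)·(r+4). The product of 5 consecutive integers is divisible by (5)! = 120, so h(r+1) − h(r) is divisible by 6·120 = 720. By the inductive hypothesis 720 | h(r), hence 720 | h(r+1).
By induction, the statement is established for all N ≥ 2.
Therefore the largest such d is 720.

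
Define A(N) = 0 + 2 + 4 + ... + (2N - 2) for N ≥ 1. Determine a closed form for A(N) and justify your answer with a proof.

A(N) = N(N - 1)

We claim A(N) = N(N - 1) for all N ≥ 1.
When N = 1: A(1) = 0, and the closed form gives 0. They agree.
For the inductive step, assume it holds for an arbitrary k ≥ 1, so A(k) = k(k - 1).
Then A(k+1) = A(k) + (2k) = (k(k - 1)) + (2k).
Simplifying, A(k+1) = k(k + 1) = (k+1)((k+1) - 1),
which is the closed form with N = k+1.
By the principle of mathematical induction, the result holds for all N ≥ 1.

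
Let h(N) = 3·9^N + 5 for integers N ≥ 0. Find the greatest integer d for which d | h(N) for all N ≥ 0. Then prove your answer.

d = 8

Computing the first values: h(0) = 8 and h(1) = 32; gcd(8, 32) = 8, so d ≤ 8.
We prove 8 | 3·9^N + 5 for all N ≥ 0 by induction on N.
When N = 0: h(0) = 8 = 8·(1), so 8 | h(0).
Inductive step: suppose the statement holds for some m ≥ 0, i.e. 8 | h(m). Then
h(m+1) = 3·9^(m+1) + 5 = 9·(3·9^m + 5) - 40 = 9·h(m) - 40. The first term is divisible by 8 by the inductive hypothesis, and -40 is divisible by 8. Hence 8 | h(m+1).
This completes the induction.
Therefore the largest such d is 8.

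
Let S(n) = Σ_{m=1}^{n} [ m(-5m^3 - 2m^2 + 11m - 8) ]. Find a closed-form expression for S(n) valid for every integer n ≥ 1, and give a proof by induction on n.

We claim S(n) = -n(n + 1)(n^3 + 2n^2 - 3n + 2) for all n ≥ 1.
Base step (n = 1): S(1) = -4, and the closed form gives -4. They agree.
For the inductive step, assume it holds for an arbitrary m ≥ 1, so S(m) = m(-m^4 - 3m^3 + m^2 + m - 2).
Then S(m+1) = S(m) + ((m + 1)(11m - 5(m + 1)^3 - 2(m + 1)^2 + 3)) = (m(-m^4 - 3m^3 + m^2 + m - 2)) + ((m + 1)(11m - 5(m + 1)^3 - 2(m + 1)^2 + 3)).
Simplifying, S(m+1) = -(m + 1)(m + 2)(m^3 + 5m^2 + 4m + 2) = -(m+1)((m+1) + 1)((m+1)^3 + 2(m+1)^2 - 3(m+1) + 2),
which is the closed form with n = m+1.
This completes the induction.

S(n) = -n(n + 1)(n^3 + 2n^2 - 3n + 2)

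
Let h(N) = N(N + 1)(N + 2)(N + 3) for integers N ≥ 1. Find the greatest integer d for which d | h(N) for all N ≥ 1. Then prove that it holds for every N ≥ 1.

d = 24

Computing the first values: h(1) = 24 and h(2) = 120; gcd(24, 120) = 24, so d ≤ 24.
We prove 24 | N(N + 1)(N + 2)(N + 3) for all N ≥ 1 by induction on N.
For the base case N = 1: h(1) = 24 = 24·(1), so 24 | h(1).
Suppose the result is true for N = r, i.e. 24 | h(r). Then
h(r+1) − h(r) = (r+1)·(r+2)·(r+3)·(r+4) − r·(r+1)·(r+2)·(r+3) = (r+1)·(r+2)·(r+3)·[(r+4) − r] = 4·(r+1)·(r+2)·(r+3). The product of 3 consecutive integers is divisible by (3)! = 6, so h(r+1) − h(r) is divisible by 4·6 = 24. By the inductive hypothesis 24 | h(r), hence 24 | h(r+1).
This completes the induction.
Therefore the largest such d is 24.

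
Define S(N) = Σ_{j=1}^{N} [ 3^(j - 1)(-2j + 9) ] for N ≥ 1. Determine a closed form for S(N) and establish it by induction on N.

S(N) = 3^N(-N + 5) - 5

We claim S(N) = 3^N(-N + 5) - 5 for all N ≥ 1.
For the base case N = 1: S(1) = 7, and the closed form gives 7. They agree.
For the inductive step, assume it holds for an arbitrary j ≥ 1, so S(j) = 3^j(-j + 5) - 5.
Then S(j+1) = S(j) + (3^j(-2j + 7)) = (3^j(-j + 5) - 5) + (3^j(-2j + 7)).
Simplifying, S(j+1) = -3·3^j·j + 12·3^j - 5 = 3^(j+1)(-(j+1) + 5) - 5,
which is the closed form with N = j+1.
By induction, the statement is established for all N ≥ 1.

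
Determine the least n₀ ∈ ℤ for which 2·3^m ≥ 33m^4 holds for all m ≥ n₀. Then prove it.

n₀ = 12

At m = 11: 354294 < 483153, so the inequality fails and n₀ ≥ 12. We prove 2·3^m ≥ 33m^4 for all m ≥ 12.
When m = 12: 2·3^m = 1062882 and 33m^4 = 684288, so 1062882 ≥ 684288.
Suppose the result is true for m = r, so 2·3^r ≥ 33r^4.
Then 2·3^(r + 1) = 3·(2·3^r) ≥ 3·(33r^4).
Also, for r ≥ 12 we have 3·(33r^4) ≥ 33(r+1)^4, since 3 ≥ (1 + 1/r)^4 for all r ≥ 12.
Combining, 2·3^(r + 1) ≥ 33(r+1)^4.
This completes the induction.
Hence the smallest such n₀ is 12.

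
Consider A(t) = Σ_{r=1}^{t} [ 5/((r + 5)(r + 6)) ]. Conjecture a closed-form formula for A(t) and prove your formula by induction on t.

We claim A(t) = 5t/(6(t + 6)) for all t ≥ 1.
Base case (t = 1): A(1) = 5/42, and the closed form gives 5/42. They agree.
Inductive step: suppose the statement holds for some r ≥ 1, so A(r) = 5r/(6(r + 6)).
Then A(r+1) = A(r) + (5/((r + 6)(r + 7))) = (5r/(6(r + 6))) + (5/((r + 6)(r + 7))).
Simplifying, A(r+1) = 5(r + 1)/(6(r + 7)) = 5(r+1)/(6((r+1) + 6)),
which is the closed form with t = r+1.
By induction, the statement is established for all t ≥ 1.

A(t) = 5t/(6(t + 6))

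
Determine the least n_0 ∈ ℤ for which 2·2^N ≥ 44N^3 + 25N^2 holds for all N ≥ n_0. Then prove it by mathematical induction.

At N = 16: 131072 < 186624, so the inequality fails and n_0 ≥ 17. We prove 2·2^N ≥ 44N^3 + 25N^2 for all N ≥ 17.
Base step (N = 17): 2·2^N = 262144 and 44N^3 + 25N^2 = 223397, so 262144 ≥ 223397.
For the inductive step, assume it holds for an arbitrary p ≥ 17, so 2·2^p ≥ 44p^3 + 25p^2.
Then 2·2^(p + 1) = 2·(2·2^p) ≥ 2·(44p^3 + 25p^2).
Also, for p ≥ 17 we have 2·(44p^3 + 25p^2) ≥ 44(p+1)^3 + 25(p+1)^2, since 2·(44p^3 + 25p^2) − (44(p+1)^3 + 25(p+1)^2) = 44p^3 - 107p^2 - 182p - 69, which is nonnegative for all p ≥ 17.
Combining, 2·2^(p + 1) ≥ 44(p+1)^3 + 25(p+1)^2.
Hence, by induction on N, the claim holds for every N ≥ 17.
Hence the smallest such n_0 is 17.

n_0 = 17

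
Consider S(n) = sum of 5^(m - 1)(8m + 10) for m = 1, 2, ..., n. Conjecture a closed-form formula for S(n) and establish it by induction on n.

S(n) = 2·5^n(n + 1) - 2

We claim S(n) = 2·5^n(n + 1) - 2 for all n ≥ 1.
For the base case n = 1: S(1) = 18, and the closed form gives 18. They agree.
Suppose the result is true for n = m, so S(m) = 2·5^m(m + 1) - 2.
Then S(m+1) = S(m) + (5^m(8m + 18)) = (2·5^m(m + 1) - 2) + (5^m(8m + 18)).
Simplifying, S(m+1) = 10·5^m·m + 20·5^m - 2 = 2·5^(m+1)((m+1) + 1) - 2,
which is the closed form with n = m+1.
Hence, by induction on n, the claim holds for every n ≥ 1.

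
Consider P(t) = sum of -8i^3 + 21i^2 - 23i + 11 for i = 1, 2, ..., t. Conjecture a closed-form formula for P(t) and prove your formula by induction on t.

We claim P(t) = -t(2t^3 - 3t^2 + 3t - 3) for all t ≥ 1.
Base step (t = 1): P(1) = 1, and the closed form gives 1. They agree.
For the inductive step, assume it holds for an arbitrary i ≥ 1, so P(i) = i(-2i^3 + 3i^2 - 3i + 3).
Then P(i+1) = P(i) + (-8i^3 - 3i^2 - 5i + 1) = (i(-2i^3 + 3i^2 - 3i + 3)) + (-8i^3 - 3i^2 - 5i + 1).
Simplifying, P(i+1) = -(i + 1)(2i^3 + 3i^2 + 3i - 1) = -(i+1)(2(i+1)^3 - 3(i+1)^2 + 3(i+1) - 3),
which is the closed form with t = i+1.
Hence, by induction on t, the claim holds for every t ≥ 1.

P(t) = -t(2t^3 - 3t^2 + 3t - 3)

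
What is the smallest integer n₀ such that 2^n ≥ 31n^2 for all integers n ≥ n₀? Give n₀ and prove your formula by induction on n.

At n = 12: 4096 < 4464, so the inequality fails and n₀ ≥ 13. We prove 2^n ≥ 31n^2 for all n ≥ 13.
For the base case n = 13: 2^n = 8192 and 31n^2 = 5239, so 8192 ≥ 5239.
Inductive step: suppose the statement holds for some j ≥ 13, so 2^j ≥ 31j^2.
Then 2^(j + 1) = 2·(2^j) ≥ 2·(31j^2).
Also, for j ≥ 13 we have 2·(31j^2) ≥ 31(j+1)^2, since 2 ≥ (1 + 1/j)^2 for all j ≥ 13.
Combining, 2^(j + 1) ≥ 31(j+1)^2.
By the principle of mathematical induction, the result holds for all n ≥ 13.
Hence the smallest such n₀ is 13.

n₀ = 13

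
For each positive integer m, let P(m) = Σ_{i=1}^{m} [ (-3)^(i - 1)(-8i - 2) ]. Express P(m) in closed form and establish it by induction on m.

We claim P(m) = (-3)^m(2m + 1) - 1 for all m ≥ 1.
Base step (m = 1): P(1) = -10, and the closed form gives -10. They agree.
Inductive step: suppose the statement holds for some i ≥ 1, so P(i) = (-3)^i(2i + 1) - 1.
Then P(i+1) = P(i) + ((-3)^i(-8i - 10)) = ((-3)^i(2i + 1) - 1) + ((-3)^i(-8i - 10)).
Simplifying, P(i+1) = -6(-3)^i·i - 9(-3)^i - 1 = (-3)^(i+1)(2(i+1) + 1) - 1,
which is the closed form with m = i+1.
By the principle of mathematical induction, the result holds for all m ≥ 1.

P(m) = (-3)^m(2m + 1) - 1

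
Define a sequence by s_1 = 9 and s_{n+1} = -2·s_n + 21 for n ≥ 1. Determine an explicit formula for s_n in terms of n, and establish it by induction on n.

s_n = -(-2)^n + 7

Computing the first terms: s_1 = 9, s_2 = 3, s_3 = 15. This suggests s_n = -(-2)^n + 7.
Base case (n = 1): the formula gives 9 = 9 = s_1.
Inductive step: assume the claim holds for n = j, so s_j = -(-2)^j + 7.
Then s_{j+1} = -2·s_j + 21 = -2·(-(-2)^j + 7) + 21 = -(-2)^(j + 1) + 7,
which is the claimed formula at n = j+1.
By induction, the statement is established for all n ≥ 1.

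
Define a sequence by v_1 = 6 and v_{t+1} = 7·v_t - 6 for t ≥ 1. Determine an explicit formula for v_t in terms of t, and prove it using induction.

v_t = 5·7^(t - 1) + 1

Computing the first terms: v_1 = 6, v_2 = 36, v_3 = 246. This suggests v_t = 5·7^(t - 1) + 1.
When t = 1: the formula gives 6 = 6 = v_1.
Inductive step: assume the claim holds for t = p, so v_p = 5·7^(p - 1) + 1.
Then v_{p+1} = 7·v_p - 6 = 7·(5·7^(p - 1) + 1) - 6 = 5·7^p + 1 = 5·7^((p+1) - 1) + 1,
which is the claimed formula at t = p+1.
By the principle of mathematical induction, the result holds for all t ≥ 1.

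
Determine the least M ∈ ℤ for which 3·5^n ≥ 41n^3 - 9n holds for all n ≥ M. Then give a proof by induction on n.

At n = 4: 1875 < 2588, so the inequality fails and M ≥ 5. We prove 3·5^n ≥ 41n^3 - 9n for all n ≥ 5.
For the base case n = 5: 3·5^n = 9375 and 41n^3 - 9n = 5080, so 9375 ≥ 5080.
For the inductive step, assume it holds for an arbitrary r ≥ 5, so 3·5^r ≥ 41r^3 - 9r.
Then 3·5^(r + 1) = 5·(3·5^r) ≥ 5·(41r^3 - 9r).
Also, for r ≥ 5 we have 5·(41r^3 - 9r) ≥ 41(r+1)^3 - 9(r+1), since 5·(41r^3 - 9r) − (41(r+1)^3 - 9(r+1)) = 164r^3 - 123r^2 - 159r - 32, which is nonnegative for all r ≥ 5.
Combining, 3·5^(r + 1) ≥ 41(r+1)^3 - 9(r+1).
Hence, by induction on n, the claim holds for every n ≥ 5.
Hence the smallest such M is 5.

M = 5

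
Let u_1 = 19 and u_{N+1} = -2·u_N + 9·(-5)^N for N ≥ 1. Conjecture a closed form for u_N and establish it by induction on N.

Computing the first terms: u_1 = 19, u_2 = -83, u_3 = 391. This suggests u_N = (-2)^(N + 1) - 3(-5)^N.
Base case (N = 1): the formula gives 19 = 19 = u_1.
Inductive step: assume the claim holds for N = p, so u_p = (-2)^(p + 1) - 3(-5)^p.
Then u_{p+1} = -2·u_p + 9·(-5)^p = -2·((-2)^(p + 1) - 3(-5)^p) + 9·(-5)^p = (-2)^(p + 2) - 3(-5)^(p + 1) = (-2)^((p+1) + 1) - 3(-5)^(p+1),
which is the claimed formula at N = p+1.
This completes the induction.

u_N = (-2)^(N + 1) - 3(-5)^N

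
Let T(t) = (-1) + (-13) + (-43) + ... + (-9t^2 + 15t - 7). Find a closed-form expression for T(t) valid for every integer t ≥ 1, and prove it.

We claim T(t) = -t(3t^2 - 3t + 1) for all t ≥ 1.
When t = 1: T(1) = -1, and the closed form gives -1. They agree.
Suppose the result is true for t = m, so T(m) = m(-3m^2 + 3m - 1).
Then T(m+1) = T(m) + (15m - 9(m + 1)^2 + 8) = (m(-3m^2 + 3m - 1)) + (15m - 9(m + 1)^2 + 8).
Simplifying, T(m+1) = -(m + 1)(3m^2 + 3m + 1) = -(m+1)(3(m+1)^2 - 3(m+1) + 1),
which is the closed form with t = m+1.
This completes the induction.

T(t) = -t(3t^2 - 3t + 1)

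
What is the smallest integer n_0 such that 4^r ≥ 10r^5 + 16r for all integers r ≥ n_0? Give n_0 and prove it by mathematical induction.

At r = 9: 262144 < 590634, so the inequality fails and n_0 ≥ 10. We prove 4^r ≥ 10r^5 + 16r for all r ≥ 10.
Base step (r = 10): 4^r = 1048576 and 10r^5 + 16r = 1000160, so 1048576 ≥ 1000160.
Inductive step: suppose the statement holds for some k ≥ 10, so 4^k ≥ 10k^5 + 16k.
Then 4^(k + 1) = 4·(4^k) ≥ 4·(10k^5 + 16k).
Also, for k ≥ 10 we have 4·(10k^5 + 16k) ≥ 10(k+1)^5 + 16(k+1), since 4·(10k^5 + 16k) − (10(k+1)^5 + 16(k+1)) = 30k^5 - 50k^4 - 100k^3 - 100k^2 - 2k - 26, which is nonnegative for all k ≥ 10.
Combining, 4^(k + 1) ≥ 10(k+1)^5 + 16(k+1).
This completes the induction.
Hence the smallest such n_0 is 10.

n_0 = 10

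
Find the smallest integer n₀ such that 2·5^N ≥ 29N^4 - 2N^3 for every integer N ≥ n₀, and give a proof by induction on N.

At N = 6: 31250 < 37152, so the inequality fails and n₀ ≥ 7. We prove 2·5^N ≥ 29N^4 - 2N^3 for all N ≥ 7.
Base step (N = 7): 2·5^N = 156250 and 29N^4 - 2N^3 = 68943, so 156250 ≥ 68943.
For the inductive step, assume it holds for an arbitrary i ≥ 7, so 2·5^i ≥ 29i^4 - 2i^3.
Then 2·5^(i + 1) = 5·(2·5^i) ≥ 5·(29i^4 - 2i^3).
Also, for i ≥ 7 we have 5·(29i^4 - 2i^3) ≥ 29(i+1)^4 - 2(i+1)^3, since 5·(29i^4 - 2i^3) − (29(i+1)^4 - 2(i+1)^3) = 116i^4 - 124i^3 - 168i^2 - 110i - 27, which is nonnegative for all i ≥ 7.
Combining, 2·5^(i + 1) ≥ 29(i+1)^4 - 2(i+1)^3.
By the principle of mathematical induction, the result holds for all N ≥ 7.
Hence the smallest such n₀ is 7.

n₀ = 7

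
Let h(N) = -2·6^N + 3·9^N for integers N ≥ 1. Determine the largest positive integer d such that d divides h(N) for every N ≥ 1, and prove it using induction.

d = 3

Computing the first values: h(1) = 15 and h(2) = 171; gcd(15, 171) = 3, so d ≤ 3.
We prove 3 | -2·6^N + 3·9^N for all N ≥ 1 by induction on N.
Base case (N = 1): h(1) = 15 = 3·(5), so 3 | h(1).
Inductive step: suppose the statement holds for some k ≥ 1, i.e. 3 | h(k). Then
h(k+1) − 9·h(k) = (-2·6^(k+1) + 3·9^(k+1)) − 9·(-2·6^k + 3·9^k) = (-2)·6^k·(6 − 9) = (6)·6^k. Since 3 | h(k) by the inductive hypothesis, 3 | 9·h(k); and 3 | 6 since 6 = 3·2. Therefore 3 | h(k+1).
This completes the induction.
Therefore the largest such d is 3.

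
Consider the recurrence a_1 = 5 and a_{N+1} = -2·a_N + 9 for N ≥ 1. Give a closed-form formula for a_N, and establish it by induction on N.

a_N = -(-2)^N + 3

Computing the first terms: a_1 = 5, a_2 = -1, a_3 = 11. This suggests a_N = -(-2)^N + 3.
Base case (N = 1): the formula gives 5 = 5 = a_1.
For the inductive step, assume it holds for an arbitrary m ≥ 1, so a_m = -(-2)^m + 3.
Then a_{m+1} = -2·a_m + 9 = -2·(-(-2)^m + 3) + 9 = -(-2)^(m + 1) + 3,
which is the claimed formula at N = m+1.
Hence, by induction on N, the claim holds for every N ≥ 1.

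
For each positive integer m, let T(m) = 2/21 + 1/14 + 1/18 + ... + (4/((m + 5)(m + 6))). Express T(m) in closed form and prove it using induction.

We claim T(m) = 2m/(3(m + 6)) for all m ≥ 1.
Base case (m = 1): T(1) = 2/21, and the closed form gives 2/21. They agree.
For the inductive step, assume it holds for an arbitrary r ≥ 1, so T(r) = 2r/(3(r + 6)).
Then T(r+1) = T(r) + (4/((r + 6)(r + 7))) = (2r/(3(r + 6))) + (4/((r + 6)(r + 7))).
Simplifying, T(r+1) = 2(r + 1)/(3(r + 7)) = 2(r+1)/(3((r+1) + 6)),
which is the closed form with m = r+1.
Hence, by induction on m, the claim holds for every m ≥ 1.

T(m) = 2m/(3(m + 6))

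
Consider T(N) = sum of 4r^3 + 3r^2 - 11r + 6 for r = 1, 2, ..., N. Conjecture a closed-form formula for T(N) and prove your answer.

We claim T(N) = N(N^3 + 3N^2 - 3N + 1) for all N ≥ 1.
For the base case N = 1: T(1) = 2, and the closed form gives 2. They agree.
Inductive step: suppose the statement holds for some r ≥ 1, so T(r) = r(r^3 + 3r^2 - 3r + 1).
Then T(r+1) = T(r) + (4r^3 + 15r^2 + 7r + 2) = (r(r^3 + 3r^2 - 3r + 1)) + (4r^3 + 15r^2 + 7r + 2).
Simplifying, T(r+1) = (r + 1)(r^3 + 6r^2 + 6r + 2) = (r+1)((r+1)^3 + 3(r+1)^2 - 3(r+1) + 1),
which is the closed form with N = r+1.
Hence, by induction on N, the claim holds for every N ≥ 1.

T(N) = N(N^3 + 3N^2 - 3N + 1)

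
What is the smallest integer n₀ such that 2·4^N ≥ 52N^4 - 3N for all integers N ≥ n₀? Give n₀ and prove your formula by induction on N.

n₀ = 9

At N = 8: 131072 < 212968, so the inequality fails and n₀ ≥ 9. We prove 2·4^N ≥ 52N^4 - 3N for all N ≥ 9.
Base step (N = 9): 2·4^N = 524288 and 52N^4 - 3N = 341145, so 524288 ≥ 341145.
Suppose the result is true for N = i, so 2·4^i ≥ 52i^4 - 3i.
Then 2·4^(i + 1) = 4·(2·4^i) ≥ 4·(52i^4 - 3i).
Also, for i ≥ 9 we have 4·(52i^4 - 3i) ≥ 52(i+1)^4 - 3(i+1), since 4·(52i^4 - 3i) − (52(i+1)^4 - 3(i+1)) = 156i^4 - 208i^3 - 312i^2 - 217i - 49, which is nonnegative for all i ≥ 9.
Combining, 2·4^(i + 1) ≥ 52(i+1)^4 - 3(i+1).
Hence, by induction on N, the claim holds for every N ≥ 9.
Hence the smallest such n₀ is 9.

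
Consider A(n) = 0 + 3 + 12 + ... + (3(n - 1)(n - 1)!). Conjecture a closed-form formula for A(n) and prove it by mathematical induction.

A(n) = 3n! - 3

We claim A(n) = 3n! - 3 for all n ≥ 1.
For the base case n = 1: A(1) = 0, and the closed form gives 0. They agree.
For the inductive step, assume it holds for an arbitrary i ≥ 1, so A(i) = 3i! - 3.
Then A(i+1) = A(i) + (3i·i!) = (3i! - 3) + (3i·i!).
Simplifying, A(i+1) = 3(i+1)! - 3,
which is the closed form with n = i+1.
By the principle of mathematical induction, the result holds for all n ≥ 1.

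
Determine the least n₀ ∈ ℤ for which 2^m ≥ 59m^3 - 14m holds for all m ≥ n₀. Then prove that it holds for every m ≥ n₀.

At m = 18: 262144 < 343836, so the inequality fails and n₀ ≥ 19. We prove 2^m ≥ 59m^3 - 14m for all m ≥ 19.
When m = 19: 2^m = 524288 and 59m^3 - 14m = 404415, so 524288 ≥ 404415.
Suppose the result is true for m = r, so 2^r ≥ 59r^3 - 14r.
Then 2^(r + 1) = 2·(2^r) ≥ 2·(59r^3 - 14r).
Also, for r ≥ 19 we have 2·(59r^3 - 14r) ≥ 59(r+1)^3 - 14(r+1), since 2·(59r^3 - 14r) − (59(r+1)^3 - 14(r+1)) = 59r^3 - 177r^2 - 191r - 45, which is nonnegative for all r ≥ 19.
Combining, 2^(r + 1) ≥ 59(r+1)^3 - 14(r+1).
By the principle of mathematical induction, the result holds for all m ≥ 19.
Hence the smallest such n₀ is 19.

n₀ = 19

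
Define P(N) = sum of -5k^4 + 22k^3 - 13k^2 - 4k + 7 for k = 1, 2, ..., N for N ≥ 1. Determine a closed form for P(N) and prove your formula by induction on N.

P(N) = -N(N^4 - 3N^3 - 5N^2 + 3N - 3)

We claim P(N) = -N(N^4 - 3N^3 - 5N^2 + 3N - 3) for all N ≥ 1.
Base step (N = 1): P(1) = 7, and the closed form gives 7. They agree.
For the inductive step, assume it holds for an arbitrary k ≥ 1, so P(k) = k(-k^4 + 3k^3 + 5k^2 - 3k + 3).
Then P(k+1) = P(k) + (-5k^4 + 2k^3 + 23k^2 + 16k + 7) = (k(-k^4 + 3k^3 + 5k^2 - 3k + 3)) + (-5k^4 + 2k^3 + 23k^2 + 16k + 7).
Simplifying, P(k+1) = -(k + 1)(k^4 + k^3 - 8k^2 - 12k - 7) = -(k+1)((k+1)^4 - 3(k+1)^3 - 5(k+1)^2 + 3(k+1) - 3),
which is the closed form with N = k+1.
By induction, the statement is established for all N ≥ 1.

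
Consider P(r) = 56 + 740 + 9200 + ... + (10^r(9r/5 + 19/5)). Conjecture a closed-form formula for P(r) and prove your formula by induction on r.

P(r) = 2·10^r(r + 2) - 4

We claim P(r) = 2·10^r(r + 2) - 4 for all r ≥ 1.
Base case (r = 1): P(1) = 56, and the closed form gives 56. They agree.
Inductive step: suppose the statement holds for some i ≥ 1, so P(i) = 2·10^i(i + 2) - 4.
Then P(i+1) = P(i) + (10^i(18i + 56)) = (2·10^i(i + 2) - 4) + (10^i(18i + 56)).
Simplifying, P(i+1) = 20·10^i·i + 60·10^i - 4 = 2·10^(i+1)((i+1) + 2) - 4,
which is the closed form with r = i+1.
This completes the induction.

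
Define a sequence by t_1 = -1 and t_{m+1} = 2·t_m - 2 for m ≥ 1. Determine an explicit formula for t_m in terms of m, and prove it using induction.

t_m = -3·2^(m - 1) + 2

Computing the first terms: t_1 = -1, t_2 = -4, t_3 = -10. This suggests t_m = -3·2^(m - 1) + 2.
For the base case m = 1: the formula gives -1 = -1 = t_1.
Inductive step: suppose the statement holds for some r ≥ 1, so t_r = -3·2^(r - 1) + 2.
Then t_{r+1} = 2·t_r - 2 = 2·(-3·2^(r - 1) + 2) - 2 = -3·2^r + 2 = -3·2^((r+1) - 1) + 2,
which is the claimed formula at m = r+1.
Hence, by induction on m, the claim holds for every m ≥ 1.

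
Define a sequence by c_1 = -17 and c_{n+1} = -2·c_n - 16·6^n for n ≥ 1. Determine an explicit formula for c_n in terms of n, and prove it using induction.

Computing the first terms: c_1 = -17, c_2 = -62, c_3 = -452. This suggests c_n = -5(-2)^(n - 1) - 2·6^n.
Base step (n = 1): the formula gives -17 = -17 = c_1.
Inductive step: suppose the statement holds for some j ≥ 1, so c_j = -5(-2)^(j - 1) - 2·6^j.
Then c_{j+1} = -2·c_j - 16·6^j = -2·(-5(-2)^(j - 1) - 2·6^j) - 16·6^j = -5(-2)^j - 2·6^(j + 1) = -5(-2)^((j+1) - 1) - 2·6^(j+1),
which is the claimed formula at n = j+1.
By the principle of mathematical induction, the result holds for all n ≥ 1.

c_n = -5(-2)^(n - 1) - 2·6^n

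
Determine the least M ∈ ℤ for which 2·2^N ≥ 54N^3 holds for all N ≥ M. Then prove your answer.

At N = 17: 262144 < 265302, so the inequality fails and M ≥ 18. We prove 2·2^N ≥ 54N^3 for all N ≥ 18.
Base case (N = 18): 2·2^N = 524288 and 54N^3 = 314928, so 524288 ≥ 314928.
For the inductive step, assume it holds for an arbitrary r ≥ 18, so 2·2^r ≥ 54r^3.
Then 2·2^(r + 1) = 2·(2·2^r) ≥ 2·(54r^3).
Also, for r ≥ 18 we have 2·(54r^3) ≥ 54(r+1)^3, since 2 ≥ (1 + 1/r)^3 for all r ≥ 18.
Combining, 2·2^(r + 1) ≥ 54(r+1)^3.
By the principle of mathematical induction, the result holds for all N ≥ 18.
Hence the smallest such M is 18.

M = 18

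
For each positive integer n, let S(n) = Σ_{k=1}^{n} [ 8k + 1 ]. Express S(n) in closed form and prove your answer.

S(n) = n(4n + 5)

We claim S(n) = n(4n + 5) for all n ≥ 1.
For the base case n = 1: S(1) = 9, and the closed form gives 9. They agree.
For the inductive step, assume it holds for an arbitrary k ≥ 1, so S(k) = k(4k + 5).
Then S(k+1) = S(k) + (8k + 9) = (k(4k + 5)) + (8k + 9).
Simplifying, S(k+1) = (k + 1)(4k + 9) = (k+1)(4(k+1) + 5),
which is the closed form with n = k+1.
By induction, the statement is established for all n ≥ 1.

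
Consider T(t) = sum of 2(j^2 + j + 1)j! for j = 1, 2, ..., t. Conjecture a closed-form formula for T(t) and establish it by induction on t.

T(t) = (2t + 2)(t + 1)! - 2

We claim T(t) = (2t + 2)(t + 1)! - 2 for all t ≥ 1.
Base step (t = 1): T(1) = 6, and the closed form gives 6. They agree.
Inductive step: assume the claim holds for t = j, so T(j) = (2j + 2)(j + 1)! - 2.
Then T(j+1) = T(j) + (2(j^2 + 3j + 3)(j + 1)!) = ((2j + 2)(j + 1)! - 2) + (2(j^2 + 3j + 3)(j + 1)!).
Simplifying, T(j+1) = (2(j+1) + 2)((j+1) + 1)! - 2,
which is the closed form with t = j+1.
This completes the induction.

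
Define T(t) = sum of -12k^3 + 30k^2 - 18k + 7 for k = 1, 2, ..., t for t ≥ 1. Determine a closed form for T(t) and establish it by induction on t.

T(t) = -t(3t^3 - 4t^2 - 3t - 3)

We claim T(t) = -t(3t^3 - 4t^2 - 3t - 3) for all t ≥ 1.
When t = 1: T(1) = 7, and the closed form gives 7. They agree.
Inductive step: assume the claim holds for t = k, so T(k) = k(-3k^3 + 4k^2 + 3k + 3).
Then T(k+1) = T(k) + (-12k^3 - 6k^2 + 6k + 7) = (k(-3k^3 + 4k^2 + 3k + 3)) + (-12k^3 - 6k^2 + 6k + 7).
Simplifying, T(k+1) = -(k + 1)(3k^3 + 5k^2 - 2k - 7) = -(k+1)(3(k+1)^3 - 4(k+1)^2 - 3(k+1) - 3),
which is the closed form with t = k+1.
This completes the induction.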